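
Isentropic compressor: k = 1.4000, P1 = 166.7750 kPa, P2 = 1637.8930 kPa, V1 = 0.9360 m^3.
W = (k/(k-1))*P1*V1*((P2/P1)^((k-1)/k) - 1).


(k-1)/k = 0.2857
(P2/P1)^exp = 1.9208
W = 3.5000 * 166.7750 * 0.9360 * (1.9208 - 1) = 503.0609 kJ

503.0609 kJ


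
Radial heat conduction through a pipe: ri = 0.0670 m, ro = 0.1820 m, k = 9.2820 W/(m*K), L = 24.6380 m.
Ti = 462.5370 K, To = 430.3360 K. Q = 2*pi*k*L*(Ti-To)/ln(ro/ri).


dT = 32.2010 K
ln(ro/ri) = 0.9993
Q = 2*pi*9.2820*24.6380*32.2010 / 0.9993 = 46301.4126 W

46301.4126 W


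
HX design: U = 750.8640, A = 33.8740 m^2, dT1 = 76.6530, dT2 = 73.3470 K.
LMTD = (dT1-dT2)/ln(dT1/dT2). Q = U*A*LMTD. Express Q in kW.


LMTD = 74.9879 K
Q = 750.8640 * 33.8740 * 74.9879 = 1907298.6143 W = 1907.2986 kW

1907.2986 kW


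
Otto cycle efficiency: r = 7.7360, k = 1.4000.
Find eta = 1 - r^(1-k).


r^(k-1) = 2.2668
eta = 1 - 1/2.2668 = 0.5588 = 55.8843%

55.8843%


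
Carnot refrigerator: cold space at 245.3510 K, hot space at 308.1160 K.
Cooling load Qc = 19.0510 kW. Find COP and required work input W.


COP = 245.3510 / 62.7650 = 3.9090
W = 19.0510 / 3.9090 = 4.8736 kW

COP = 3.9090, W = 4.8736 kW


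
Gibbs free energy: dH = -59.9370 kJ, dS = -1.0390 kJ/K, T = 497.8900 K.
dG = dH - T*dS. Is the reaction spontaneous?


T*dS = 497.8900 * -1.0390 = -517.3077 kJ
dG = -59.9370 + 517.3077 = 457.3707 kJ (non-spontaneous)

dG = 457.3707 kJ, non-spontaneous


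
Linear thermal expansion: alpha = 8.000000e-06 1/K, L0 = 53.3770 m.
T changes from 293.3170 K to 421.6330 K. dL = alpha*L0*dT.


dT = 128.3160 K
dL = 8.000000e-06 * 53.3770 * 128.3160 = 0.054793 m
L_final = 53.431793 m

dL = 0.054793 m


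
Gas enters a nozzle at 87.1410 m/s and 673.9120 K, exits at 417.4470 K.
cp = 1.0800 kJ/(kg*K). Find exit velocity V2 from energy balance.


dT = 256.4650 K
2*cp*1000*dT = 553964.4000
V1^2 = 7593.5539
V2 = sqrt(561557.9539) = 749.3717 m/s

749.3717 m/s


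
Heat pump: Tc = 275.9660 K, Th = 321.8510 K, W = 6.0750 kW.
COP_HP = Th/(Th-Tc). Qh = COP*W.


COP = 321.8510 / 45.8850 = 7.0143
Qh = 7.0143 * 6.0750 = 42.6119 kW

COP = 7.0143, Qh = 42.6119 kW


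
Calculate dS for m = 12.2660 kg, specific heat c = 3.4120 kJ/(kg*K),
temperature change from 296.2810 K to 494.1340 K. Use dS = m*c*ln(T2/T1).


T2/T1 = 1.6678
ln(T2/T1) = 0.5115
dS = 12.2660 * 3.4120 * 0.5115 = 21.4070 kJ/K

21.4070 kJ/K


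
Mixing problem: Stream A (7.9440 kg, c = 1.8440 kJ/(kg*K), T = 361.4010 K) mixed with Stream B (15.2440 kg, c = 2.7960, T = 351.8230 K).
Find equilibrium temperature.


num = 20289.5466
den = 57.2710
Tf = 354.2729 K

354.2729 K


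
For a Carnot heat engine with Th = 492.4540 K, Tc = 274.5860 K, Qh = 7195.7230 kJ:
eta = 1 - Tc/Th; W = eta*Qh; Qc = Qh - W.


eta = 1 - 274.5860/492.4540 = 0.4424
W = 0.4424 * 7195.7230 = 3183.4806 kJ
Qc = 7195.7230 - 3183.4806 = 4012.2424 kJ

eta = 44.2413%, W = 3183.4806 kJ, Qc = 4012.2424 kJ


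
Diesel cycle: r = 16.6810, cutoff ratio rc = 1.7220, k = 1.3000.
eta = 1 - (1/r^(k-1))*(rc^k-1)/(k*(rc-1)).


r^(k-1) = 2.3263
rc^k = 2.0270
eta = 0.5297 = 52.9670%

52.9670%


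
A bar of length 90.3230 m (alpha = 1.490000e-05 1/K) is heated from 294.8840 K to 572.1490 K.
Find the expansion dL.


dT = 277.2650 K
dL = 1.490000e-05 * 90.3230 * 277.2650 = 0.373147 m
L_final = 90.696147 m

dL = 0.373147 m


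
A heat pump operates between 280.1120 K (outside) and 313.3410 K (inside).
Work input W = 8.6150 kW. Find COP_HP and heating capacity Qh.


COP = 313.3410 / 33.2290 = 9.4297
Qh = 9.4297 * 8.6150 = 81.2373 kW

COP = 9.4297, Qh = 81.2373 kW


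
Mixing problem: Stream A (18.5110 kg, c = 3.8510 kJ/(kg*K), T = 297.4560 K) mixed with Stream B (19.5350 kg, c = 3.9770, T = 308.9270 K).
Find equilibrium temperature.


num = 45205.1604
den = 148.9766
Tf = 303.4381 K

303.4381 K


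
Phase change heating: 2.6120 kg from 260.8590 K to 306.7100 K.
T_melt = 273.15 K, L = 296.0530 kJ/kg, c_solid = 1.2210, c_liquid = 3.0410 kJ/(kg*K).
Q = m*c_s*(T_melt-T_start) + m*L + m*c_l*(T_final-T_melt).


Q1 (sensible, solid) = 2.6120 * 1.2210 * 12.2910 = 39.1991 kJ
Q2 (latent) = 2.6120 * 296.0530 = 773.2904 kJ
Q3 (sensible, liquid) = 2.6120 * 3.0410 * 33.5600 = 266.5702 kJ
Q_total = 1079.0597 kJ

1079.0597 kJ


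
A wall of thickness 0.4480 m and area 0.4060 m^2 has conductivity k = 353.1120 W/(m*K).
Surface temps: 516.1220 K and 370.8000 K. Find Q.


dT = 145.3220 K
Q = 353.1120 * 0.4060 * 145.3220 / 0.4480 = 46504.1662 W

46504.1662 W


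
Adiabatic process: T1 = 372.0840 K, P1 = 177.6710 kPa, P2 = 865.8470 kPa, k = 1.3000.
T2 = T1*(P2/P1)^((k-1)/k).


(k-1)/k = 0.2308
(P2/P1)^exp = 1.4412
T2 = 372.0840 * 1.4412 = 536.2530 K

536.2530 K


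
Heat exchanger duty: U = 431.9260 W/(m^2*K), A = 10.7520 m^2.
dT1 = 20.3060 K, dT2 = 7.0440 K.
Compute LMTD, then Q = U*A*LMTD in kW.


LMTD = 12.5262 K
Q = 431.9260 * 10.7520 * 12.5262 = 58172.5653 W = 58.1726 kW

58.1726 kW


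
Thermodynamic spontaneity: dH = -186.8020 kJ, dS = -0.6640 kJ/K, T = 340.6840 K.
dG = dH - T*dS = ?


T*dS = 340.6840 * -0.6640 = -226.2142 kJ
dG = -186.8020 + 226.2142 = 39.4122 kJ (non-spontaneous)

dG = 39.4122 kJ, non-spontaneous


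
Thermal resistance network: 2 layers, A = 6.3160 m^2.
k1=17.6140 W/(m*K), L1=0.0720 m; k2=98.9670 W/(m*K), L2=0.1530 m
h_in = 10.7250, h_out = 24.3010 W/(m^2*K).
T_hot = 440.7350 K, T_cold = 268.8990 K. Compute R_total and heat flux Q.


R_conv_in = 1/(10.7250*6.3160) = 0.0148
R_1 = 0.0720/(17.6140*6.3160) = 0.0006
R_2 = 0.1530/(98.9670*6.3160) = 0.0002
R_conv_out = 1/(24.3010*6.3160) = 0.0065
R_total = 0.0222 K/W
Q = 171.8360 / 0.0222 = 7750.9136 W

R_total = 0.0222 K/W, Q = 7750.9136 W


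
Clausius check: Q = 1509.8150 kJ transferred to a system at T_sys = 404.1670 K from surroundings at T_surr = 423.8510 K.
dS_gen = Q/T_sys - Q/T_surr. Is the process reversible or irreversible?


dS_sys = 1509.8150/404.1670 = 3.7356 kJ/K
dS_surr = -1509.8150/423.8510 = -3.5621 kJ/K
dS_gen = 3.7356 - 3.5621 = 0.1735 kJ/K (irreversible)

dS_gen = 0.1735 kJ/K, irreversible


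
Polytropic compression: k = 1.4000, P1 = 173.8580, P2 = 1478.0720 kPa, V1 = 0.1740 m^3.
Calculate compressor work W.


(k-1)/k = 0.2857
(P2/P1)^exp = 1.8432
W = 3.5000 * 173.8580 * 0.1740 * (1.8432 - 1) = 89.2773 kJ

89.2773 kJ


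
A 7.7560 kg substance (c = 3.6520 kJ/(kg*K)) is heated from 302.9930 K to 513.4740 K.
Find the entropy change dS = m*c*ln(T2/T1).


T2/T1 = 1.6947
ln(T2/T1) = 0.5275
dS = 7.7560 * 3.6520 * 0.5275 = 14.9411 kJ/K

14.9411 kJ/K


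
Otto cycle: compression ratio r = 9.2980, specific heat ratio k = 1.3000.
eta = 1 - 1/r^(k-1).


r^(k-1) = 1.9522
eta = 1 - 1/1.9522 = 0.4877 = 48.7749%

48.7749%


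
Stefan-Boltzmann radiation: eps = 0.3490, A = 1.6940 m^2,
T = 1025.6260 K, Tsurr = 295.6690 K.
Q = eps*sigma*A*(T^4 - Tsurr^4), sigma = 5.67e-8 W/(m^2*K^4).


T^4 = 1.1065e+12
Tsurr^4 = 7.6423e+09
Q = 0.3490 * 5.67e-8 * 1.6940 * 1.0989e+12 = 36835.6261 W

36835.6261 W


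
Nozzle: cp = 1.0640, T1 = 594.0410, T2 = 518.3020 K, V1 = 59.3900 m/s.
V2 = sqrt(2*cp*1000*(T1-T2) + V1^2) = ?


dT = 75.7390 K
2*cp*1000*dT = 161172.5920
V1^2 = 3527.1721
V2 = sqrt(164699.7641) = 405.8322 m/s

405.8322 m/s


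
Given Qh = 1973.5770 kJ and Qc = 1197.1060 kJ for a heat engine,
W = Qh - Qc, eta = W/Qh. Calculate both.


W = 1973.5770 - 1197.1060 = 776.4710 kJ
eta = 776.4710 / 1973.5770 = 0.3934 = 39.3433%

W = 776.4710 kJ, eta = 39.3433%


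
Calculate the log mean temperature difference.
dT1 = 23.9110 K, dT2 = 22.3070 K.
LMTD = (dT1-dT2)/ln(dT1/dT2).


dT1/dT2 = 1.0719
ln(dT1/dT2) = 0.0694
LMTD = 1.6040 / 0.0694 = 23.0997 K

23.0997 K


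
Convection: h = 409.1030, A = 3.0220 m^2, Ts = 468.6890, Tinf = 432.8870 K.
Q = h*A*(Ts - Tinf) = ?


dT = 35.8020 K
Q = 409.1030 * 3.0220 * 35.8020 = 44262.3443 W

44262.3443 W


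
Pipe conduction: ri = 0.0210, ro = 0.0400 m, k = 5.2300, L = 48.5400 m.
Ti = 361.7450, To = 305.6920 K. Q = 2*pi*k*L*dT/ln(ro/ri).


dT = 56.0530 K
ln(ro/ri) = 0.6444
Q = 2*pi*5.2300*48.5400*56.0530 / 0.6444 = 138756.5933 W

138756.5933 W


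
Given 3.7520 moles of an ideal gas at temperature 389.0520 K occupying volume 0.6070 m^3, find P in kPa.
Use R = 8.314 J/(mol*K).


P = nRT/V = 3.7520 * 8.314 * 389.0520 / 0.6070
= 12136.1379 / 0.6070 = 19993.6374 Pa = 19.9936 kPa

19.9936 kPa


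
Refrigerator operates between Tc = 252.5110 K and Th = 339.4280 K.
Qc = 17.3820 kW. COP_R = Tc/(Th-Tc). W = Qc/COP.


COP = 252.5110 / 86.9170 = 2.9052
W = 17.3820 / 2.9052 = 5.9831 kW

COP = 2.9052, W = 5.9831 kW


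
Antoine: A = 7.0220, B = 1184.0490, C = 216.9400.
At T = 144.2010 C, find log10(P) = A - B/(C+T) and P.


C+T = 361.1410
B/(C+T) = 3.2786
log10(P) = 7.0220 - 3.2786 = 3.7434
P = 10^3.7434 = 5538.1721 mmHg

5538.1721 mmHg


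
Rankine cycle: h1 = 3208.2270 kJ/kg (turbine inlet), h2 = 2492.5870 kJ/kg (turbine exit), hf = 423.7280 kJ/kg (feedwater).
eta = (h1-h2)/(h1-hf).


W = 715.6400 kJ/kg
Q_in = 2784.4990 kJ/kg
eta = 0.2570 = 25.7009%

eta = 25.7009%


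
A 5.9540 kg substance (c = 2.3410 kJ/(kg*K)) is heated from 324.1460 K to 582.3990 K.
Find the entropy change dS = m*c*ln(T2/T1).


T2/T1 = 1.7967
ln(T2/T1) = 0.5860
dS = 5.9540 * 2.3410 * 0.5860 = 8.1673 kJ/K

8.1673 kJ/K


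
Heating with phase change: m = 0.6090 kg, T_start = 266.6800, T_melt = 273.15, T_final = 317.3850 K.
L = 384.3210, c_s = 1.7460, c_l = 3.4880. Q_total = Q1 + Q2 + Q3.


Q1 (sensible, solid) = 0.6090 * 1.7460 * 6.4700 = 6.8796 kJ
Q2 (latent) = 0.6090 * 384.3210 = 234.0515 kJ
Q3 (sensible, liquid) = 0.6090 * 3.4880 * 44.2350 = 93.9636 kJ
Q_total = 334.8948 kJ

334.8948 kJ


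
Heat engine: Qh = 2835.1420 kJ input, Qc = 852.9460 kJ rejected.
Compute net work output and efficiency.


W = 2835.1420 - 852.9460 = 1982.1960 kJ
eta = 1982.1960 / 2835.1420 = 0.6992 = 69.9152%

W = 1982.1960 kJ, eta = 69.9152%


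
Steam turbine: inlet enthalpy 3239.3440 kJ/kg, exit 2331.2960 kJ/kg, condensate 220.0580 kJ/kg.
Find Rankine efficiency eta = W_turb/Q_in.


W = 908.0480 kJ/kg
Q_in = 3019.2860 kJ/kg
eta = 0.3007 = 30.0749%

eta = 30.0749%


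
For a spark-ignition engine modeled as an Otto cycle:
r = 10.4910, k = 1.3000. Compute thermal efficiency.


r^(k-1) = 2.0242
eta = 1 - 1/2.0242 = 0.5060 = 50.5968%

50.5968%


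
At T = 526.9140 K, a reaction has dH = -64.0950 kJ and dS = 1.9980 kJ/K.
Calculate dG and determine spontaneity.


T*dS = 526.9140 * 1.9980 = 1052.7742 kJ
dG = -64.0950 - 1052.7742 = -1116.8692 kJ (spontaneous)

dG = -1116.8692 kJ, spontaneous


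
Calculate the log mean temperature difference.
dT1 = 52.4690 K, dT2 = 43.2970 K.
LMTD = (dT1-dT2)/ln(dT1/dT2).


dT1/dT2 = 1.2118
ln(dT1/dT2) = 0.1921
LMTD = 9.1720 / 0.1921 = 47.7362 K

47.7362 K


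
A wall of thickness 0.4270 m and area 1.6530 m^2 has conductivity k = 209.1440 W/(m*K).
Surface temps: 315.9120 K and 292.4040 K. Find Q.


dT = 23.5080 K
Q = 209.1440 * 1.6530 * 23.5080 / 0.4270 = 19032.9484 W

19032.9484 W


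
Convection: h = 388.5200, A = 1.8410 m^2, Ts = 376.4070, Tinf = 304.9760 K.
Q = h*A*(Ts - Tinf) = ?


dT = 71.4310 K
Q = 388.5200 * 1.8410 * 71.4310 = 51092.1171 W

51092.1171 W


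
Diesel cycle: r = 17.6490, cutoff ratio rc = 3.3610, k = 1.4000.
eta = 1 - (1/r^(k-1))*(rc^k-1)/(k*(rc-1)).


r^(k-1) = 3.1527
rc^k = 5.4583
eta = 0.5722 = 57.2186%

57.2186%


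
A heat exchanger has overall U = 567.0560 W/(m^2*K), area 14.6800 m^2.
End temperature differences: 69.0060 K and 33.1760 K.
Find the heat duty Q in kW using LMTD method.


LMTD = 48.9236 K
Q = 567.0560 * 14.6800 * 48.9236 = 407258.5440 W = 407.2585 kW

407.2585 kW


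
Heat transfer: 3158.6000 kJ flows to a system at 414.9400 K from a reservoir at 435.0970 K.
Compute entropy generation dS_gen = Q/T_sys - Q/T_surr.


dS_sys = 3158.6000/414.9400 = 7.6122 kJ/K
dS_surr = -3158.6000/435.0970 = -7.2595 kJ/K
dS_gen = 7.6122 - 7.2595 = 0.3527 kJ/K (irreversible)

dS_gen = 0.3527 kJ/K, irreversible


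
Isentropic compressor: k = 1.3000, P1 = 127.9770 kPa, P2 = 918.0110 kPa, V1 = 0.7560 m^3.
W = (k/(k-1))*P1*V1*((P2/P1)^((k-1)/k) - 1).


(k-1)/k = 0.2308
(P2/P1)^exp = 1.5757
W = 4.3333 * 127.9770 * 0.7560 * (1.5757 - 1) = 241.3628 kJ

241.3628 kJ


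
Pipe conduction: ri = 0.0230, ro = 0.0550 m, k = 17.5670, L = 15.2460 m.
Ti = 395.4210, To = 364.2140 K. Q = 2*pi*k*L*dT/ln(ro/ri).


dT = 31.2070 K
ln(ro/ri) = 0.8718
Q = 2*pi*17.5670*15.2460*31.2070 / 0.8718 = 60235.0297 W

60235.0297 W


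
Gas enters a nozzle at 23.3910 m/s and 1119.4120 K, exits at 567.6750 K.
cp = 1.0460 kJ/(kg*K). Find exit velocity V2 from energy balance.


dT = 551.7370 K
2*cp*1000*dT = 1154233.8040
V1^2 = 547.1389
V2 = sqrt(1154780.9429) = 1074.6073 m/s

1074.6073 m/s


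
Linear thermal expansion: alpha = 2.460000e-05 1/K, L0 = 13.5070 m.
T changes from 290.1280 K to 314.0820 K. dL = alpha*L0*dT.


dT = 23.9540 K
dL = 2.460000e-05 * 13.5070 * 23.9540 = 0.007959 m
L_final = 13.514959 m

dL = 0.007959 m


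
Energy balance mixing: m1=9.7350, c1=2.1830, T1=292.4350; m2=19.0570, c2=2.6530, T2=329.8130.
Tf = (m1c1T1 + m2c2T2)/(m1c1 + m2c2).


num = 22889.4424
den = 71.8097
Tf = 318.7513 K

318.7513 K


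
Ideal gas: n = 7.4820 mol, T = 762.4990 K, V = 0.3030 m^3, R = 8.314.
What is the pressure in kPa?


P = nRT/V = 7.4820 * 8.314 * 762.4990 / 0.3030
= 47431.5156 / 0.3030 = 156539.6556 Pa = 156.5397 kPa

156.5397 kPa


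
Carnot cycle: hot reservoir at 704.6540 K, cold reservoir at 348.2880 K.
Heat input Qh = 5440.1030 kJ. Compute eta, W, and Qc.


eta = 1 - 348.2880/704.6540 = 0.5057
W = 0.5057 * 5440.1030 = 2751.2336 kJ
Qc = 5440.1030 - 2751.2336 = 2688.8694 kJ

eta = 50.5732%, W = 2751.2336 kJ, Qc = 2688.8694 kJ


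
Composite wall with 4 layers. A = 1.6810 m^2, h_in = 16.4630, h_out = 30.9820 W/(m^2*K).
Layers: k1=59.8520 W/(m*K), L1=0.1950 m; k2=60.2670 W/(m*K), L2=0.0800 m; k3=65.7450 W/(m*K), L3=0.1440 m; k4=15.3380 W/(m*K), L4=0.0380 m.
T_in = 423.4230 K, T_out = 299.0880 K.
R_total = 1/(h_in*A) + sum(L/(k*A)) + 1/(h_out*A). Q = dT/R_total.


R_conv_in = 1/(16.4630*1.6810) = 0.0361
R_1 = 0.1950/(59.8520*1.6810) = 0.0019
R_2 = 0.0800/(60.2670*1.6810) = 0.0008
R_3 = 0.1440/(65.7450*1.6810) = 0.0013
R_4 = 0.0380/(15.3380*1.6810) = 0.0015
R_conv_out = 1/(30.9820*1.6810) = 0.0192
R_total = 0.0608 K/W
Q = 124.3350 / 0.0608 = 2043.6333 W

R_total = 0.0608 K/W, Q = 2043.6333 W


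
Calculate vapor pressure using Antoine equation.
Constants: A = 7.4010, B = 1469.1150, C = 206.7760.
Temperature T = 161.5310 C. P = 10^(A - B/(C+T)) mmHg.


C+T = 368.3070
B/(C+T) = 3.9888
log10(P) = 7.4010 - 3.9888 = 3.4122
P = 10^3.4122 = 2583.2552 mmHg

2583.2552 mmHg


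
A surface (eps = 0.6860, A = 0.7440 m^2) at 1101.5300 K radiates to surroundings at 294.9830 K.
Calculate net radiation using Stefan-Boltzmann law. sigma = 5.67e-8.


T^4 = 1.4723e+12
Tsurr^4 = 7.5716e+09
Q = 0.6860 * 5.67e-8 * 0.7440 * 1.4647e+12 = 42386.3637 W

42386.3637 W


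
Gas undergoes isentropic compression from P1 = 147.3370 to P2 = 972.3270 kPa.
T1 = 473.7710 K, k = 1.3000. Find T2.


(k-1)/k = 0.2308
(P2/P1)^exp = 1.5457
T2 = 473.7710 * 1.5457 = 732.2915 K

732.2915 K


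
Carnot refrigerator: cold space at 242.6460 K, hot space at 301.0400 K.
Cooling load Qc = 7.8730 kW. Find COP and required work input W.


COP = 242.6460 / 58.3940 = 4.1553
W = 7.8730 / 4.1553 = 1.8947 kW

COP = 4.1553, W = 1.8947 kW


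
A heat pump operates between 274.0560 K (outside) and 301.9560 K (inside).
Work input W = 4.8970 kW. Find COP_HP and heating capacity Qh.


COP = 301.9560 / 27.9000 = 10.8228
Qh = 10.8228 * 4.8970 = 52.9992 kW

COP = 10.8228, Qh = 52.9992 kW


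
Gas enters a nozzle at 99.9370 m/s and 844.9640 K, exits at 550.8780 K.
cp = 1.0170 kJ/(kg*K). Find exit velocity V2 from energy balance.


dT = 294.0860 K
2*cp*1000*dT = 598170.9240
V1^2 = 9987.4040
V2 = sqrt(608158.3280) = 779.8451 m/s

779.8451 m/s


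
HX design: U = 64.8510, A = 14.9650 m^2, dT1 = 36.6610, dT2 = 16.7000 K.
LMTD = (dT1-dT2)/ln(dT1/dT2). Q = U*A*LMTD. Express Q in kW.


LMTD = 25.3858 K
Q = 64.8510 * 14.9650 * 25.3858 = 24636.8266 W = 24.6368 kW

24.6368 kW


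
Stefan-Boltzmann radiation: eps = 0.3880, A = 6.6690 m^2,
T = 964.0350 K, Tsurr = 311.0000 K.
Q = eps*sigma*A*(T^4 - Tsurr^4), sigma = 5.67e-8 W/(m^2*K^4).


T^4 = 8.6372e+11
Tsurr^4 = 9.3550e+09
Q = 0.3880 * 5.67e-8 * 6.6690 * 8.5436e+11 = 125347.9356 W

125347.9356 W


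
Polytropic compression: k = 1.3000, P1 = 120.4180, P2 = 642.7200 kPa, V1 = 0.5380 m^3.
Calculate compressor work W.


(k-1)/k = 0.2308
(P2/P1)^exp = 1.4718
W = 4.3333 * 120.4180 * 0.5380 * (1.4718 - 1) = 132.4474 kJ

132.4474 kJ


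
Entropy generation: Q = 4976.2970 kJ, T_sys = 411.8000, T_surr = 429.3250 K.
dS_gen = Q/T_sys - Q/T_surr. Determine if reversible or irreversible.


dS_sys = 4976.2970/411.8000 = 12.0843 kJ/K
dS_surr = -4976.2970/429.3250 = -11.5910 kJ/K
dS_gen = 12.0843 - 11.5910 = 0.4933 kJ/K (irreversible)

dS_gen = 0.4933 kJ/K, irreversible


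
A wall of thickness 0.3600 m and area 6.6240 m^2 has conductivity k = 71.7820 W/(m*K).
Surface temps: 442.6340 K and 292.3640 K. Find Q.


dT = 150.2700 K
Q = 71.7820 * 6.6240 * 150.2700 / 0.3600 = 198474.9330 W

198474.9330 W


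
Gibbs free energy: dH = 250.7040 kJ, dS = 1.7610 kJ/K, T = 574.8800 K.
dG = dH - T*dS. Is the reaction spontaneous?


T*dS = 574.8800 * 1.7610 = 1012.3637 kJ
dG = 250.7040 - 1012.3637 = -761.6597 kJ (spontaneous)

dG = -761.6597 kJ, spontaneous


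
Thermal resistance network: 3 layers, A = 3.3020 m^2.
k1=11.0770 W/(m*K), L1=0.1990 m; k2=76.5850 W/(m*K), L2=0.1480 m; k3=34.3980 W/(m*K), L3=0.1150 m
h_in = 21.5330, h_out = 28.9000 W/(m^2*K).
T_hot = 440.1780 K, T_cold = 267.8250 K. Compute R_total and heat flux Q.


R_conv_in = 1/(21.5330*3.3020) = 0.0141
R_1 = 0.1990/(11.0770*3.3020) = 0.0054
R_2 = 0.1480/(76.5850*3.3020) = 0.0006
R_3 = 0.1150/(34.3980*3.3020) = 0.0010
R_conv_out = 1/(28.9000*3.3020) = 0.0105
R_total = 0.0316 K/W
Q = 172.3530 / 0.0316 = 5457.3424 W

R_total = 0.0316 K/W, Q = 5457.3424 W


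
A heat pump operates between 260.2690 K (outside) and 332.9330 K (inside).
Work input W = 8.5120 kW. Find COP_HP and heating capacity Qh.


COP = 332.9330 / 72.6640 = 4.5818
Qh = 4.5818 * 8.5120 = 39.0004 kW

COP = 4.5818, Qh = 39.0004 kW


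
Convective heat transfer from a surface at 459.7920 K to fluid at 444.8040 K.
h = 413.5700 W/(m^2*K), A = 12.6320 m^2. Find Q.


dT = 14.9880 K
Q = 413.5700 * 12.6320 * 14.9880 = 78300.5530 W

78300.5530 W


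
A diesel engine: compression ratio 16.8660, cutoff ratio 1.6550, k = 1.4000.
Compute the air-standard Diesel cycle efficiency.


r^(k-1) = 3.0960
rc^k = 2.0245
eta = 0.6391 = 63.9142%

63.9142%


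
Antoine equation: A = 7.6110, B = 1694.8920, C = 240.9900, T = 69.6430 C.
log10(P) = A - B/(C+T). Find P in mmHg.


C+T = 310.6330
B/(C+T) = 5.4563
log10(P) = 7.6110 - 5.4563 = 2.1547
P = 10^2.1547 = 142.8064 mmHg

142.8064 mmHg


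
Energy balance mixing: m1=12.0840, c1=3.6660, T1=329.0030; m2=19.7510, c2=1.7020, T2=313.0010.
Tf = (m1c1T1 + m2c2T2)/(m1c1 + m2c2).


num = 25096.7193
den = 77.9161
Tf = 322.0991 K

322.0991 K


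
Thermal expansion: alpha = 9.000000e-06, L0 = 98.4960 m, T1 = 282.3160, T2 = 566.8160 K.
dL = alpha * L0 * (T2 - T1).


dT = 284.5000 K
dL = 9.000000e-06 * 98.4960 * 284.5000 = 0.252199 m
L_final = 98.748199 m

dL = 0.252199 m


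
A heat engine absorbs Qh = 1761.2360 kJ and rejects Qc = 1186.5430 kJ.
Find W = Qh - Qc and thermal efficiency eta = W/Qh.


W = 1761.2360 - 1186.5430 = 574.6930 kJ
eta = 574.6930 / 1761.2360 = 0.3263 = 32.6301%

W = 574.6930 kJ, eta = 32.6301%


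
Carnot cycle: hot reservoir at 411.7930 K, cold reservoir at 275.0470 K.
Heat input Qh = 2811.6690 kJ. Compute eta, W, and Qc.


eta = 1 - 275.0470/411.7930 = 0.3321
W = 0.3321 * 2811.6690 = 933.6839 kJ
Qc = 2811.6690 - 933.6839 = 1877.9851 kJ

eta = 33.2075%, W = 933.6839 kJ, Qc = 1877.9851 kJ


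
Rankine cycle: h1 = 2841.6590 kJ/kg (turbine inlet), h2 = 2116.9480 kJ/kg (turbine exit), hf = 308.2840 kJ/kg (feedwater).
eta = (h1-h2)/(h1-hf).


W = 724.7110 kJ/kg
Q_in = 2533.3750 kJ/kg
eta = 0.2861 = 28.6065%

eta = 28.6065%


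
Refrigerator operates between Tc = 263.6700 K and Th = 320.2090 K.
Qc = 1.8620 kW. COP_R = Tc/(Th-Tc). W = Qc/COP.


COP = 263.6700 / 56.5390 = 4.6635
W = 1.8620 / 4.6635 = 0.3993 kW

COP = 4.6635, W = 0.3993 kW


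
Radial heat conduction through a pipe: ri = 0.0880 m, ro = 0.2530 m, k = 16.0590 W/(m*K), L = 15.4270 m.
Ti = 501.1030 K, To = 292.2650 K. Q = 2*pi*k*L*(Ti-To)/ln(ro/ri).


dT = 208.8380 K
ln(ro/ri) = 1.0561
Q = 2*pi*16.0590*15.4270*208.8380 / 1.0561 = 307824.9310 W

307824.9310 W


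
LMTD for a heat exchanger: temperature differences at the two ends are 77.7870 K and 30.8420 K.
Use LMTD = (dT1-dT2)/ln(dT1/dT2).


dT1/dT2 = 2.5221
ln(dT1/dT2) = 0.9251
LMTD = 46.9450 / 0.9251 = 50.7460 K

50.7460 K


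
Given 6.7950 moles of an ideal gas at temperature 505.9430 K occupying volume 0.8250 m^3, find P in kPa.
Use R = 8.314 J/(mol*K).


P = nRT/V = 6.7950 * 8.314 * 505.9430 / 0.8250
= 28582.5566 / 0.8250 = 34645.5232 Pa = 34.6455 kPa

34.6455 kPa


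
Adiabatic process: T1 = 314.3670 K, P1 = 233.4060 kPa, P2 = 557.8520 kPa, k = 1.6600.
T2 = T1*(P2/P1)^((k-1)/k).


(k-1)/k = 0.3976
(P2/P1)^exp = 1.4140
T2 = 314.3670 * 1.4140 = 444.5165 K

444.5165 K


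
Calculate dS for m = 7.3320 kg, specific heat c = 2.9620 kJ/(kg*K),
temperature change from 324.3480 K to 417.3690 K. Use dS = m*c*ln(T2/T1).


T2/T1 = 1.2868
ln(T2/T1) = 0.2522
dS = 7.3320 * 2.9620 * 0.2522 = 5.4761 kJ/K

5.4761 kJ/K


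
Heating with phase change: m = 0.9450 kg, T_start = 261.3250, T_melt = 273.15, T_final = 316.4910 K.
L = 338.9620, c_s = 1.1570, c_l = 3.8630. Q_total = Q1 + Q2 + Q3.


Q1 (sensible, solid) = 0.9450 * 1.1570 * 11.8250 = 12.9290 kJ
Q2 (latent) = 0.9450 * 338.9620 = 320.3191 kJ
Q3 (sensible, liquid) = 0.9450 * 3.8630 * 43.3410 = 158.2178 kJ
Q_total = 491.4660 kJ

491.4660 kJ


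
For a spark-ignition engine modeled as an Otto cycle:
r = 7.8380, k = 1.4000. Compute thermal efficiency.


r^(k-1) = 2.2787
eta = 1 - 1/2.2787 = 0.5611 = 56.1148%

56.1148%


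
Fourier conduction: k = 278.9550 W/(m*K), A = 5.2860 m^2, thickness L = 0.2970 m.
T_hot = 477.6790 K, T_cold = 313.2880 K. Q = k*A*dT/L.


dT = 164.3910 K
Q = 278.9550 * 5.2860 * 164.3910 / 0.2970 = 816174.2652 W

816174.2652 W


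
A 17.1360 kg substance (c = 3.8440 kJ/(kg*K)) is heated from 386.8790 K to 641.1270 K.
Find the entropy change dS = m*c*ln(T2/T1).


T2/T1 = 1.6572
ln(T2/T1) = 0.5051
dS = 17.1360 * 3.8440 * 0.5051 = 33.2724 kJ/K

33.2724 kJ/K


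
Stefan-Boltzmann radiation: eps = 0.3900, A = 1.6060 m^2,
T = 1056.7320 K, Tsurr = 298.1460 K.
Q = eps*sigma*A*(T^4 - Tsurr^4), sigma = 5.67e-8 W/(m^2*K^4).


T^4 = 1.2470e+12
Tsurr^4 = 7.9016e+09
Q = 0.3900 * 5.67e-8 * 1.6060 * 1.2391e+12 = 44003.9776 W

44003.9776 W


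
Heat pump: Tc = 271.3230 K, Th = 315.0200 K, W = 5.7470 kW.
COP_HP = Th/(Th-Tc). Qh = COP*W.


COP = 315.0200 / 43.6970 = 7.2092
Qh = 7.2092 * 5.7470 = 41.4312 kW

COP = 7.2092, Qh = 41.4312 kW


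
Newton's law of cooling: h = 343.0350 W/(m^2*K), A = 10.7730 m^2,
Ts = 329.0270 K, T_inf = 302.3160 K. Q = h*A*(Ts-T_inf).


dT = 26.7110 K
Q = 343.0350 * 10.7730 * 26.7110 = 98710.9293 W

98710.9293 W


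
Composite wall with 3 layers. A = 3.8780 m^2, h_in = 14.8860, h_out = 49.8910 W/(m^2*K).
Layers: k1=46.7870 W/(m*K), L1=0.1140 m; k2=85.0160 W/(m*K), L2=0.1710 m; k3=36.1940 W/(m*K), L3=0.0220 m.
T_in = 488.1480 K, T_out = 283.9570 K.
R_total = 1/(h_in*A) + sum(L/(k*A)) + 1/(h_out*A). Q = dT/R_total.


R_conv_in = 1/(14.8860*3.8780) = 0.0173
R_1 = 0.1140/(46.7870*3.8780) = 0.0006
R_2 = 0.1710/(85.0160*3.8780) = 0.0005
R_3 = 0.0220/(36.1940*3.8780) = 0.0002
R_conv_out = 1/(49.8910*3.8780) = 0.0052
R_total = 0.0238 K/W
Q = 204.1910 / 0.0238 = 8581.2850 W

R_total = 0.0238 K/W, Q = 8581.2850 W


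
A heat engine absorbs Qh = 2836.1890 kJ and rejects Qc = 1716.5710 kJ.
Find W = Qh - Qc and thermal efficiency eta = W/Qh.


W = 2836.1890 - 1716.5710 = 1119.6180 kJ
eta = 1119.6180 / 2836.1890 = 0.3948 = 39.4761%

W = 1119.6180 kJ, eta = 39.4761%


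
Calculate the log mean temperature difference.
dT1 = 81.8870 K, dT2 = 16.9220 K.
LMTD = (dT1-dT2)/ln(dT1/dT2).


dT1/dT2 = 4.8391
ln(dT1/dT2) = 1.5767
LMTD = 64.9650 / 1.5767 = 41.2025 K

41.2025 K


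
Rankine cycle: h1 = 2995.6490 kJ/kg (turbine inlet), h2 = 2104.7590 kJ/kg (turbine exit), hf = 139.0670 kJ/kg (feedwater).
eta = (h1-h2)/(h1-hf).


W = 890.8900 kJ/kg
Q_in = 2856.5820 kJ/kg
eta = 0.3119 = 31.1873%

eta = 31.1873%


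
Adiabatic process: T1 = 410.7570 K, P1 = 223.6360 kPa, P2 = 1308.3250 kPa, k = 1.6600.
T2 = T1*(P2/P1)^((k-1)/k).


(k-1)/k = 0.3976
(P2/P1)^exp = 2.0185
T2 = 410.7570 * 2.0185 = 829.0981 K

829.0981 K


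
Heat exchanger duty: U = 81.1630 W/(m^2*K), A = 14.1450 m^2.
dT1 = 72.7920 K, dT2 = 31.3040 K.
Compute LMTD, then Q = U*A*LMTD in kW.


LMTD = 49.1645 K
Q = 81.1630 * 14.1450 * 49.1645 = 56443.3851 W = 56.4434 kW

56.4434 kW


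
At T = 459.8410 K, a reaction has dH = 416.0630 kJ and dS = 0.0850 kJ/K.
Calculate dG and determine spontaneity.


T*dS = 459.8410 * 0.0850 = 39.0865 kJ
dG = 416.0630 - 39.0865 = 376.9765 kJ (non-spontaneous)

dG = 376.9765 kJ, non-spontaneous


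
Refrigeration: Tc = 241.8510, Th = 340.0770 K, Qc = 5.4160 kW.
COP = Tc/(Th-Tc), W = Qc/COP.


COP = 241.8510 / 98.2260 = 2.4622
W = 5.4160 / 2.4622 = 2.1997 kW

COP = 2.4622, W = 2.1997 kW


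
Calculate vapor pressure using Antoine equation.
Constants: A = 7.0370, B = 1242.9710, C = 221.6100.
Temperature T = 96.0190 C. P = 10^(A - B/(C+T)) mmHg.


C+T = 317.6290
B/(C+T) = 3.9133
log10(P) = 7.0370 - 3.9133 = 3.1237
P = 10^3.1237 = 1329.5990 mmHg

1329.5990 mmHg


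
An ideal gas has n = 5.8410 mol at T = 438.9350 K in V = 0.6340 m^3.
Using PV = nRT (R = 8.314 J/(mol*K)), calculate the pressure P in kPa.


P = nRT/V = 5.8410 * 8.314 * 438.9350 / 0.6340
= 21315.5940 / 0.6340 = 33620.8106 Pa = 33.6208 kPa

33.6208 kPa


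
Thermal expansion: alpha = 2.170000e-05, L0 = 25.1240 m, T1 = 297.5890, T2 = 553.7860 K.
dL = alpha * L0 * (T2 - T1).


dT = 256.1970 K
dL = 2.170000e-05 * 25.1240 * 256.1970 = 0.139676 m
L_final = 25.263676 m

dL = 0.139676 m


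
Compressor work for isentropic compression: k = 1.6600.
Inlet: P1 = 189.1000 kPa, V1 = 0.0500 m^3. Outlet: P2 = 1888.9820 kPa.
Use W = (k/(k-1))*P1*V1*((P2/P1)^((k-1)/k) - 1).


(k-1)/k = 0.3976
(P2/P1)^exp = 2.4969
W = 2.5152 * 189.1000 * 0.0500 * (2.4969 - 1) = 35.5981 kJ

35.5981 kJ


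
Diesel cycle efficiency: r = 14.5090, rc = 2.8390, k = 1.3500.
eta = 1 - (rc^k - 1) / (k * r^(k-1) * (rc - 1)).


r^(k-1) = 2.5502
rc^k = 4.0905
eta = 0.5119 = 51.1869%

51.1869%


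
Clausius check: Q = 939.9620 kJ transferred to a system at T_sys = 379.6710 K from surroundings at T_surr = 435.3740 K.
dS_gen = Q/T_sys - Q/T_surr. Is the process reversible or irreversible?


dS_sys = 939.9620/379.6710 = 2.4757 kJ/K
dS_surr = -939.9620/435.3740 = -2.1590 kJ/K
dS_gen = 2.4757 - 2.1590 = 0.3168 kJ/K (irreversible)

dS_gen = 0.3168 kJ/K, irreversible


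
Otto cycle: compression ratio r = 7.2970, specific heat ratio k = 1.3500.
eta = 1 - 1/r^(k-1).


r^(k-1) = 2.0049
eta = 1 - 1/2.0049 = 0.5012 = 50.1231%

50.1231%


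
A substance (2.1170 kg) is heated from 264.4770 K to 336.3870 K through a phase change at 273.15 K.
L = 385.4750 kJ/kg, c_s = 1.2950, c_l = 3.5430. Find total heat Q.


Q1 (sensible, solid) = 2.1170 * 1.2950 * 8.6730 = 23.7772 kJ
Q2 (latent) = 2.1170 * 385.4750 = 816.0506 kJ
Q3 (sensible, liquid) = 2.1170 * 3.5430 * 63.2370 = 474.3111 kJ
Q_total = 1314.1388 kJ

1314.1388 kJ


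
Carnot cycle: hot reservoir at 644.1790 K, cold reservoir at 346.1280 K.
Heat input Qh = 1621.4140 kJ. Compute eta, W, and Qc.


eta = 1 - 346.1280/644.1790 = 0.4627
W = 0.4627 * 1621.4140 = 750.2015 kJ
Qc = 1621.4140 - 750.2015 = 871.2125 kJ

eta = 46.2684%, W = 750.2015 kJ, Qc = 871.2125 kJ


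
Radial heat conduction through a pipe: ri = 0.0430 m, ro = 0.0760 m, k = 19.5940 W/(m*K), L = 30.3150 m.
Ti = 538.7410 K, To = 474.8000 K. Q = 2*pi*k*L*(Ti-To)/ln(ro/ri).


dT = 63.9410 K
ln(ro/ri) = 0.5695
Q = 2*pi*19.5940*30.3150*63.9410 / 0.5695 = 419006.6391 W

419006.6391 W


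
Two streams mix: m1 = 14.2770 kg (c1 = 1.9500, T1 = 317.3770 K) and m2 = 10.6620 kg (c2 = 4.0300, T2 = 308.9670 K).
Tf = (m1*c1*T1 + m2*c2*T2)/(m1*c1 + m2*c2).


num = 22111.4741
den = 70.8080
Tf = 312.2736 K

312.2736 K


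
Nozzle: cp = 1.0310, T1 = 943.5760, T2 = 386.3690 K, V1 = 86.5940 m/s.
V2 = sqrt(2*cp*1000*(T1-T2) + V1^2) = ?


dT = 557.2070 K
2*cp*1000*dT = 1148960.8340
V1^2 = 7498.5208
V2 = sqrt(1156459.3548) = 1075.3880 m/s

1075.3880 m/s


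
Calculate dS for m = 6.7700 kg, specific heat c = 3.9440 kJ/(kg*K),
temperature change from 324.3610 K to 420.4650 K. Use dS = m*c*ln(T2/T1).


T2/T1 = 1.2963
ln(T2/T1) = 0.2595
dS = 6.7700 * 3.9440 * 0.2595 = 6.9290 kJ/K

6.9290 kJ/K


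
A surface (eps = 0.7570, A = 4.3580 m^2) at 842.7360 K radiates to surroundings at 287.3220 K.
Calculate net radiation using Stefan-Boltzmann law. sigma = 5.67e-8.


T^4 = 5.0439e+11
Tsurr^4 = 6.8152e+09
Q = 0.7570 * 5.67e-8 * 4.3580 * 4.9757e+11 = 93073.1255 W

93073.1255 W


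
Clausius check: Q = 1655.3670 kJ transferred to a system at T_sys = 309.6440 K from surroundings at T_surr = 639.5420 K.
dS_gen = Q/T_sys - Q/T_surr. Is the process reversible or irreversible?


dS_sys = 1655.3670/309.6440 = 5.3460 kJ/K
dS_surr = -1655.3670/639.5420 = -2.5884 kJ/K
dS_gen = 5.3460 - 2.5884 = 2.7577 kJ/K (irreversible)

dS_gen = 2.7577 kJ/K, irreversible


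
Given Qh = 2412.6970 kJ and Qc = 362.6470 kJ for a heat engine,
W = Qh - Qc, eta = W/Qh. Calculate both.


W = 2412.6970 - 362.6470 = 2050.0500 kJ
eta = 2050.0500 / 2412.6970 = 0.8497 = 84.9692%

W = 2050.0500 kJ, eta = 84.9692%


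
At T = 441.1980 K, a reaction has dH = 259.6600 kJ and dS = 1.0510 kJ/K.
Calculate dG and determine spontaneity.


T*dS = 441.1980 * 1.0510 = 463.6991 kJ
dG = 259.6600 - 463.6991 = -204.0391 kJ (spontaneous)

dG = -204.0391 kJ, spontaneous


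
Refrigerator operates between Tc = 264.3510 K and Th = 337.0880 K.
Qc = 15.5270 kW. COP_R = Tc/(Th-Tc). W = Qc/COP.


COP = 264.3510 / 72.7370 = 3.6343
W = 15.5270 / 3.6343 = 4.2723 kW

COP = 3.6343, W = 4.2723 kW


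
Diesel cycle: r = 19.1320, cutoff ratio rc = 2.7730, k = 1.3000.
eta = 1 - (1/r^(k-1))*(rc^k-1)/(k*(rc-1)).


r^(k-1) = 2.4240
rc^k = 3.7656
eta = 0.5050 = 50.4994%

50.4994%


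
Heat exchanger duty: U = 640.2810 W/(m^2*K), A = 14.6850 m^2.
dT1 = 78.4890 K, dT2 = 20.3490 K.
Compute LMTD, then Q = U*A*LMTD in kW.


LMTD = 43.0690 K
Q = 640.2810 * 14.6850 * 43.0690 = 404957.4566 W = 404.9575 kW

404.9575 kW


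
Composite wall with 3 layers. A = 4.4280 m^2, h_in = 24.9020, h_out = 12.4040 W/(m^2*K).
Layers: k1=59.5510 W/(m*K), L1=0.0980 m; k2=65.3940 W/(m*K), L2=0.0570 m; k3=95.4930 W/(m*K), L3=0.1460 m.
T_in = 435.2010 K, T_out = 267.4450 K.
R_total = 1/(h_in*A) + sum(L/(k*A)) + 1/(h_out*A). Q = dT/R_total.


R_conv_in = 1/(24.9020*4.4280) = 0.0091
R_1 = 0.0980/(59.5510*4.4280) = 0.0004
R_2 = 0.0570/(65.3940*4.4280) = 0.0002
R_3 = 0.1460/(95.4930*4.4280) = 0.0003
R_conv_out = 1/(12.4040*4.4280) = 0.0182
R_total = 0.0282 K/W
Q = 167.7560 / 0.0282 = 5951.0262 W

R_total = 0.0282 K/W, Q = 5951.0262 W


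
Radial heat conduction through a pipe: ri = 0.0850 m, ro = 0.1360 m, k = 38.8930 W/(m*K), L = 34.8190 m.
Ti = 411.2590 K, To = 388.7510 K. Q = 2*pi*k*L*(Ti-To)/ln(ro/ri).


dT = 22.5080 K
ln(ro/ri) = 0.4700
Q = 2*pi*38.8930*34.8190*22.5080 / 0.4700 = 407477.1886 W

407477.1886 W


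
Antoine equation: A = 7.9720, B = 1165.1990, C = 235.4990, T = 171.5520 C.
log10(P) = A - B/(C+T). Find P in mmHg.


C+T = 407.0510
B/(C+T) = 2.8625
log10(P) = 7.9720 - 2.8625 = 5.1095
P = 10^5.1095 = 128665.4344 mmHg

128665.4344 mmHg


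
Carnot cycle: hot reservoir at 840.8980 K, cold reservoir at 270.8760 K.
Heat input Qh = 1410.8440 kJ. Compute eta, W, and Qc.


eta = 1 - 270.8760/840.8980 = 0.6779
W = 0.6779 * 1410.8440 = 956.3730 kJ
Qc = 1410.8440 - 956.3730 = 454.4710 kJ

eta = 67.7873%, W = 956.3730 kJ, Qc = 454.4710 kJ


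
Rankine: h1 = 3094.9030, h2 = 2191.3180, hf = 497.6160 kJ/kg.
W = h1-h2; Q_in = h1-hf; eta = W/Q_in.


W = 903.5850 kJ/kg
Q_in = 2597.2870 kJ/kg
eta = 0.3479 = 34.7896%

eta = 34.7896%


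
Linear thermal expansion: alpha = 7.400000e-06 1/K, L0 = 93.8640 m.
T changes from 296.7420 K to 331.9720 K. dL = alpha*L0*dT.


dT = 35.2300 K
dL = 7.400000e-06 * 93.8640 * 35.2300 = 0.024471 m
L_final = 93.888471 m

dL = 0.024471 m


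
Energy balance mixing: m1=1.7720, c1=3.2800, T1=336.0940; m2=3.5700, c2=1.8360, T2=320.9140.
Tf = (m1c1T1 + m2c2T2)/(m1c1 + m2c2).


num = 4056.8693
den = 12.3667
Tf = 328.0484 K

328.0484 K


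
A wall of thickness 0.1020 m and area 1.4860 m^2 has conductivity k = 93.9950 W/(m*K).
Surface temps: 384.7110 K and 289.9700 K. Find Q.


dT = 94.7410 K
Q = 93.9950 * 1.4860 * 94.7410 / 0.1020 = 129736.2541 W

129736.2541 W


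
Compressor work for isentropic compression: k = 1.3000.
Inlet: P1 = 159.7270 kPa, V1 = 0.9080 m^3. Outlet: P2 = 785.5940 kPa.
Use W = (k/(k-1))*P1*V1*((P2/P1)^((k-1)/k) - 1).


(k-1)/k = 0.2308
(P2/P1)^exp = 1.4443
W = 4.3333 * 159.7270 * 0.9080 * (1.4443 - 1) = 279.2164 kJ

279.2164 kJ


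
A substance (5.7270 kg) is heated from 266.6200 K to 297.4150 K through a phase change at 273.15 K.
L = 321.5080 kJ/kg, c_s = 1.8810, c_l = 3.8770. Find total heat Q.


Q1 (sensible, solid) = 5.7270 * 1.8810 * 6.5300 = 70.3443 kJ
Q2 (latent) = 5.7270 * 321.5080 = 1841.2763 kJ
Q3 (sensible, liquid) = 5.7270 * 3.8770 * 24.2650 = 538.7698 kJ
Q_total = 2450.3905 kJ

2450.3905 kJ


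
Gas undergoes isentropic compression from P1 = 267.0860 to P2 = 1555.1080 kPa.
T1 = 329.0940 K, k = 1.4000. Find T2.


(k-1)/k = 0.2857
(P2/P1)^exp = 1.6543
T2 = 329.0940 * 1.6543 = 544.4057 K

544.4057 K


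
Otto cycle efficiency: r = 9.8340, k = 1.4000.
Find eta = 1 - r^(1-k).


r^(k-1) = 2.4951
eta = 1 - 1/2.4951 = 0.5992 = 59.9218%

59.9218%


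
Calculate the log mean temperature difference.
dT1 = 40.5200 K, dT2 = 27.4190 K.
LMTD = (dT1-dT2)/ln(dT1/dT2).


dT1/dT2 = 1.4778
ln(dT1/dT2) = 0.3906
LMTD = 13.1010 / 0.3906 = 33.5442 K

33.5442 K


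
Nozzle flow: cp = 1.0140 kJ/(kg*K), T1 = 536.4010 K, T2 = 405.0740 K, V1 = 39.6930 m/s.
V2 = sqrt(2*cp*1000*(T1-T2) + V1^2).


dT = 131.3270 K
2*cp*1000*dT = 266331.1560
V1^2 = 1575.5342
V2 = sqrt(267906.6902) = 517.5970 m/s

517.5970 m/s


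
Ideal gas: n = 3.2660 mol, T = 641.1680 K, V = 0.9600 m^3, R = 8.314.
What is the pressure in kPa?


P = nRT/V = 3.2660 * 8.314 * 641.1680 / 0.9600
= 17409.9707 / 0.9600 = 18135.3861 Pa = 18.1354 kPa

18.1354 kPa


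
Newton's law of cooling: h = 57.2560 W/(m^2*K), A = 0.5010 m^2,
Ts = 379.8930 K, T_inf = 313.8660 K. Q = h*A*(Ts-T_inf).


dT = 66.0270 K
Q = 57.2560 * 0.5010 * 66.0270 = 1894.0014 W

1894.0014 W


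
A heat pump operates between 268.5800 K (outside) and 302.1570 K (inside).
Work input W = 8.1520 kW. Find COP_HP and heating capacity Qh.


COP = 302.1570 / 33.5770 = 8.9989
Qh = 8.9989 * 8.1520 = 73.3593 kW

COP = 8.9989, Qh = 73.3593 kW


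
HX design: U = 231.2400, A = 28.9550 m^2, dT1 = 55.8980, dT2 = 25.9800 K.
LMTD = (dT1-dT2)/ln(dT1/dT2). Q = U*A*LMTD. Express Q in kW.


LMTD = 39.0472 K
Q = 231.2400 * 28.9550 * 39.0472 = 261442.4104 W = 261.4424 kW

261.4424 kW


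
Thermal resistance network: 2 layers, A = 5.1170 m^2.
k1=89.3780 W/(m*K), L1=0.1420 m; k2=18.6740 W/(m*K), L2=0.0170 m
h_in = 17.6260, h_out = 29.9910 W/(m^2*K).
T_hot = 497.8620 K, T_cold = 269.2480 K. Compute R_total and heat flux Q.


R_conv_in = 1/(17.6260*5.1170) = 0.0111
R_1 = 0.1420/(89.3780*5.1170) = 0.0003
R_2 = 0.0170/(18.6740*5.1170) = 0.0002
R_conv_out = 1/(29.9910*5.1170) = 0.0065
R_total = 0.0181 K/W
Q = 228.6140 / 0.0181 = 12636.1851 W

R_total = 0.0181 K/W, Q = 12636.1851 W


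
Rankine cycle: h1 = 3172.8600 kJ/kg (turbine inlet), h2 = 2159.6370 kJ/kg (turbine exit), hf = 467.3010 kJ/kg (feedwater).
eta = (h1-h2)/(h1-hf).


W = 1013.2230 kJ/kg
Q_in = 2705.5590 kJ/kg
eta = 0.3745 = 37.4497%

eta = 37.4497%


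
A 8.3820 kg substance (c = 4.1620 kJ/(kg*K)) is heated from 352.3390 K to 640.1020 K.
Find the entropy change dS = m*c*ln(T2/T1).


T2/T1 = 1.8167
ln(T2/T1) = 0.5970
dS = 8.3820 * 4.1620 * 0.5970 = 20.8281 kJ/K

20.8281 kJ/K


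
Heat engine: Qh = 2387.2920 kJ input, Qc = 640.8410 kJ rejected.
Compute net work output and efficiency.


W = 2387.2920 - 640.8410 = 1746.4510 kJ
eta = 1746.4510 / 2387.2920 = 0.7316 = 73.1562%

W = 1746.4510 kJ, eta = 73.1562%


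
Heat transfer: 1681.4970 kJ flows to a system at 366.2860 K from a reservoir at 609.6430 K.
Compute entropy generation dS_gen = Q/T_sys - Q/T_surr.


dS_sys = 1681.4970/366.2860 = 4.5907 kJ/K
dS_surr = -1681.4970/609.6430 = -2.7582 kJ/K
dS_gen = 4.5907 - 2.7582 = 1.8325 kJ/K (irreversible)

dS_gen = 1.8325 kJ/K, irreversible


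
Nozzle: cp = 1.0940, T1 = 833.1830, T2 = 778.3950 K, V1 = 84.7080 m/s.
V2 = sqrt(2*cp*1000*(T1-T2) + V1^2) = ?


dT = 54.7880 K
2*cp*1000*dT = 119876.1440
V1^2 = 7175.4453
V2 = sqrt(127051.5893) = 356.4430 m/s

356.4430 m/s


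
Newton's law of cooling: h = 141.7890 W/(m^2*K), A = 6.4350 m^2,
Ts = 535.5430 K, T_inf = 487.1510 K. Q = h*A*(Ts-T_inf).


dT = 48.3920 K
Q = 141.7890 * 6.4350 * 48.3920 = 44153.4519 W

44153.4519 W


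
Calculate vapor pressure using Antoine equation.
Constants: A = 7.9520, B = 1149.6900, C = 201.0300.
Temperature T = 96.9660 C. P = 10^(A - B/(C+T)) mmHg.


C+T = 297.9960
B/(C+T) = 3.8581
log10(P) = 7.9520 - 3.8581 = 4.0939
P = 10^4.0939 = 12414.4670 mmHg

12414.4670 mmHg


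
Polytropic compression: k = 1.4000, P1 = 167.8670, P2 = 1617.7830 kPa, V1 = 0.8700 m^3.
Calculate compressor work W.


(k-1)/k = 0.2857
(P2/P1)^exp = 1.9104
W = 3.5000 * 167.8670 * 0.8700 * (1.9104 - 1) = 465.3683 kJ

465.3683 kJ


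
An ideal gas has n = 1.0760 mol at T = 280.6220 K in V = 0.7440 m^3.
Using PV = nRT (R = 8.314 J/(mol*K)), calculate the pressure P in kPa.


P = nRT/V = 1.0760 * 8.314 * 280.6220 / 0.7440
= 2510.4062 / 0.7440 = 3374.2019 Pa = 3.3742 kPa

3.3742 kPa


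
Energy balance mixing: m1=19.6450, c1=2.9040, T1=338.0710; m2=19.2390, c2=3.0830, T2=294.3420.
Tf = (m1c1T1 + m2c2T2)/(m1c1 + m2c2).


num = 36745.1929
den = 116.3629
Tf = 315.7810 K

315.7810 K


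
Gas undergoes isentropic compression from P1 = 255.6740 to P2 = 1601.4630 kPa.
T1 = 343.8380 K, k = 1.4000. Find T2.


(k-1)/k = 0.2857
(P2/P1)^exp = 1.6891
T2 = 343.8380 * 1.6891 = 580.7907 K

580.7907 K


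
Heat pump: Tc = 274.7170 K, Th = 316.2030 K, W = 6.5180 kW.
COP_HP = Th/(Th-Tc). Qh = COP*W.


COP = 316.2030 / 41.4860 = 7.6219
Qh = 7.6219 * 6.5180 = 49.6797 kW

COP = 7.6219, Qh = 49.6797 kW


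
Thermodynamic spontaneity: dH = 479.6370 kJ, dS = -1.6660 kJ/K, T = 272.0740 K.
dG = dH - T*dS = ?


T*dS = 272.0740 * -1.6660 = -453.2753 kJ
dG = 479.6370 + 453.2753 = 932.9123 kJ (non-spontaneous)

dG = 932.9123 kJ, non-spontaneous


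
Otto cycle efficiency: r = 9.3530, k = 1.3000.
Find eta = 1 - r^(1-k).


r^(k-1) = 1.9556
eta = 1 - 1/1.9556 = 0.4887 = 48.8654%

48.8654%


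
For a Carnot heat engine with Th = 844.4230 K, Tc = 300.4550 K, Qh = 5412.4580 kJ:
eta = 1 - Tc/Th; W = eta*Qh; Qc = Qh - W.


eta = 1 - 300.4550/844.4230 = 0.6442
W = 0.6442 * 5412.4580 = 3486.6459 kJ
Qc = 5412.4580 - 3486.6459 = 1925.8121 kJ

eta = 64.4189%, W = 3486.6459 kJ, Qc = 1925.8121 kJ
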